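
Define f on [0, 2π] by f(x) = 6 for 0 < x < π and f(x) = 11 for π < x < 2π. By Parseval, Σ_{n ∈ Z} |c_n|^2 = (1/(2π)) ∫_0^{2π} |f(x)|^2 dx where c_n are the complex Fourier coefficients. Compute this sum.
Σ |c_n|^2 = 157/2

Parseval equates the L^2 energy of f (normalised by 1/(2π)) with the ℓ^2 sum of its Fourier coefficients: (1/(2π)) ∫_0^{2π} |f|^2 = Σ |c_n|^2.
Compute the left side: (1/(2π)) [∫_0^π 6^2 dx + ∫_π^{2π} 11^2 dx] = (1/(2π)) · (36π + 121π) = (36 + 121)/2 = 157/2.
So Σ_{n ∈ Z} |c_n|^2 = 157/2.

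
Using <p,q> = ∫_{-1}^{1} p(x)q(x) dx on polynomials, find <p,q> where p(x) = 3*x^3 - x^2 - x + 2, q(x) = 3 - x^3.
<p,q> = 334/35

Expand the product: p(x)·q(x) = -3*x^6 + x^5 + x^4 + 7*x^3 - 3*x^2 - 3*x + 6.
∫_{-1}^{1} of each monomial x^k gives [2/(k+1) if k even, 0 if k odd]. Integrating term-by-term (or equivalently evaluating the antiderivative F(x) = -3*x^7/7 + x^6/6 + x^5/5 + 7*x^4/4 - x^3 - 3*x^2/2 + 6*x at the endpoints):
  F(1) − F(−1) = 2179/420 − (-1829/420) = 334/35.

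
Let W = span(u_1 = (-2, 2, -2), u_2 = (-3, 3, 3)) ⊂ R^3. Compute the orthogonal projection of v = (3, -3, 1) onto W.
proj_W(v) = (3, -3, 1)

Set up U = [u_1 | ... | u_2] ∈ R^(3×2). The projector onto W = col(U) is P = U (U^T U)^(-1) U^T.
Compute U^T U =
  [12, 6]
  [6, 27],
and U^T v = (-14, -15).
Solve U^T U · c = U^T v for the coefficients: c = (-1, -1/3). The projection is proj_W(v) = U c.
Check: (v - proj_W(v)) · u_1 = 0  (should be 0).
Check: (v - proj_W(v)) · u_2 = 0  (should be 0).
Result: proj_W(v) = (3, -3, 1).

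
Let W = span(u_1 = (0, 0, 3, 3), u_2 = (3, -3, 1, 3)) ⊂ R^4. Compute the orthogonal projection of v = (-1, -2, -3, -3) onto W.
proj_W(v) = (9/20, -9/20, -63/20, -57/20)

Set up U = [u_1 | ... | u_2] ∈ R^(4×2). The projector onto W = col(U) is P = U (U^T U)^(-1) U^T.
Compute U^T U =
  [18, 12]
  [12, 28],
and U^T v = (-18, -9).
Solve U^T U · c = U^T v for the coefficients: c = (-11/10, 3/20). The projection is proj_W(v) = U c.
Check: (v - proj_W(v)) · u_1 = 0  (should be 0).
Check: (v - proj_W(v)) · u_2 = 0  (should be 0).
Result: proj_W(v) = (9/20, -9/20, -63/20, -57/20).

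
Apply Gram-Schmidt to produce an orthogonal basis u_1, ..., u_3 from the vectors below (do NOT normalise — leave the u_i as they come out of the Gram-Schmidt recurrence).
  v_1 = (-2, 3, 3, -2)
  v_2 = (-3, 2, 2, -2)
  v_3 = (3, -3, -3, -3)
Orthogonal basis:
  u_1 = (-2, 3, 3, -2)
  u_2 = (-17/13, -7/13, -7/13, -4/13)
  u_3 = (54/31, -27/31, -27/31, -135/31)

Apply the Gram-Schmidt recurrence
  u_1 = v_1
  u_i = v_i − Σ_{j<i} ((v_i · u_j) / (u_j · u_j)) · u_j.

Step by step this gives:
  u_1 = (-2, 3, 3, -2)
  u_2 = (-17/13, -7/13, -7/13, -4/13)
  u_3 = (54/31, -27/31, -27/31, -135/31)

Orthogonality check:
  u_2 · u_1 = 0 (should be 0)
  u_3 · u_1 = 0 (should be 0)
  u_3 · u_2 = 0 (should be 0)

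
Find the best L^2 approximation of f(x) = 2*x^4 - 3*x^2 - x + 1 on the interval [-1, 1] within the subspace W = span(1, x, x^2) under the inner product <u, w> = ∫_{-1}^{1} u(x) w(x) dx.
g(x) = -9*x^2/7 - x + 29/35

The best approximation g ∈ W is the orthogonal projection of f onto W. Writing g = a_0 + a_1 x + a_2 x^2, the coefficients solve the normal equations G · a = b where
  G_{ij} = <φ_i, φ_j> and b_i = <f, φ_i>, with φ_0 = 1, φ_1 = x, φ_2 = x^2.
G =
  [2, 0, 2/3]
  [0, 2/3, 0]
  [2/3, 0, 2/5],
b = (4/5, -2/3, 4/105).
Solving gives a_0 = 29/35, a_1 = -1, a_2 = -9/7, so
  g(x) = -9*x^2/7 - x + 29/35.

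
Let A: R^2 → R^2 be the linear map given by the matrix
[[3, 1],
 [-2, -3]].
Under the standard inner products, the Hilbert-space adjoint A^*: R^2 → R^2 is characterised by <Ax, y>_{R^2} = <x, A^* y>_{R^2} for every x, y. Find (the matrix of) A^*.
A^* = A^T =
[[3, -2],
 [1, -3]]

For real matrices with standard dot products, the defining identity <Ax, y> = <x, A^* y> gives (Ax)^T y = x^T (A^*) y, i.e. x^T A^T y = x^T (A^*) y. Since this holds for all x, y, we must have A^* = A^T. Therefore
A^* =
[[3, -2],
 [1, -3]].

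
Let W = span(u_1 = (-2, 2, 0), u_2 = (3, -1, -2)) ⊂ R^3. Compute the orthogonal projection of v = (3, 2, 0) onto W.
proj_W(v) = (4/3, 1/3, -5/3)

Set up U = [u_1 | ... | u_2] ∈ R^(3×2). The projector onto W = col(U) is P = U (U^T U)^(-1) U^T.
Compute U^T U =
  [8, -8]
  [-8, 14],
and U^T v = (-2, 7).
Solve U^T U · c = U^T v for the coefficients: c = (7/12, 5/6). The projection is proj_W(v) = U c.
Check: (v - proj_W(v)) · u_1 = 0  (should be 0).
Check: (v - proj_W(v)) · u_2 = 0  (should be 0).
Result: proj_W(v) = (4/3, 1/3, -5/3).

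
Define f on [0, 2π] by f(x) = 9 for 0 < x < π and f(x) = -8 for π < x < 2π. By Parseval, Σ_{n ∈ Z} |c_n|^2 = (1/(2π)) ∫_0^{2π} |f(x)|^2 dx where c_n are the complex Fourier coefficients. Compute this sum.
Σ |c_n|^2 = 145/2

Parseval equates the L^2 energy of f (normalised by 1/(2π)) with the ℓ^2 sum of its Fourier coefficients: (1/(2π)) ∫_0^{2π} |f|^2 = Σ |c_n|^2.
Compute the left side: (1/(2π)) [∫_0^π 9^2 dx + ∫_π^{2π} (-8)^2 dx] = (1/(2π)) · (81π + 64π) = (81 + 64)/2 = 145/2.
So Σ_{n ∈ Z} |c_n|^2 = 145/2.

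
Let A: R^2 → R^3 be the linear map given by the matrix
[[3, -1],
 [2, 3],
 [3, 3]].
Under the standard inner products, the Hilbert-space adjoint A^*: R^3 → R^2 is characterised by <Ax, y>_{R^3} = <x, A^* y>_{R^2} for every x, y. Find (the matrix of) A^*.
A^* = A^T =
[[3, 2, 3],
 [-1, 3, 3]]

For real matrices with standard dot products, the defining identity <Ax, y> = <x, A^* y> gives (Ax)^T y = x^T (A^*) y, i.e. x^T A^T y = x^T (A^*) y. Since this holds for all x, y, we must have A^* = A^T. Therefore
A^* =
[[3, 2, 3],
 [-1, 3, 3]].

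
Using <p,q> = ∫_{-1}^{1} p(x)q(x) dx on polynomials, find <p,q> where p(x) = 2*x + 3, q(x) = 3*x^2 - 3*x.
<p,q> = 2

Expand the product: p(x)·q(x) = 6*x^3 + 3*x^2 - 9*x.
∫_{-1}^{1} of each monomial x^k gives [2/(k+1) if k even, 0 if k odd]. Integrating term-by-term (or equivalently evaluating the antiderivative F(x) = 3*x^4/2 + x^3 - 9*x^2/2 at the endpoints):
  F(1) − F(−1) = -2 − (-4) = 2.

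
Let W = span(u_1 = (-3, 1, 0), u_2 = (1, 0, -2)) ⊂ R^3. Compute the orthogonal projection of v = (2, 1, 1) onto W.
proj_W(v) = (60/41, -25/41, 30/41)

Set up U = [u_1 | ... | u_2] ∈ R^(3×2). The projector onto W = col(U) is P = U (U^T U)^(-1) U^T.
Compute U^T U =
  [10, -3]
  [-3, 5],
and U^T v = (-5, 0).
Solve U^T U · c = U^T v for the coefficients: c = (-25/41, -15/41). The projection is proj_W(v) = U c.
Check: (v - proj_W(v)) · u_1 = 0  (should be 0).
Check: (v - proj_W(v)) · u_2 = 0  (should be 0).
Result: proj_W(v) = (60/41, -25/41, 30/41).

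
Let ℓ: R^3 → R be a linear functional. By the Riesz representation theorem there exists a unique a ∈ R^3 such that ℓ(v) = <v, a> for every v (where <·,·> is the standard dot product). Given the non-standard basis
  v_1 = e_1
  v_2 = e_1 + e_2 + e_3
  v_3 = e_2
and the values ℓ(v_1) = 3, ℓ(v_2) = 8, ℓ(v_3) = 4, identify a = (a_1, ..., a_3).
a = (3, 4, 1)

Write a = (a_1, ..., a_3) in the standard basis. For each basis vector v_i, ℓ(v_i) = <v_i, a> is a linear equation in the a_j's. Collect the n equations into a matrix system V a = ℓ, where row i of V is v_i (expressed in the standard basis). Since V is invertible (lower-triangular with 1s on the diagonal, up to permutation), solve by back-substitution:
  V =
[[1, 0, 0],
 [1, 1, 1],
 [0, 1, 0]]
  V a = (3, 8, 4)
Solving gives a = (3, 4, 1).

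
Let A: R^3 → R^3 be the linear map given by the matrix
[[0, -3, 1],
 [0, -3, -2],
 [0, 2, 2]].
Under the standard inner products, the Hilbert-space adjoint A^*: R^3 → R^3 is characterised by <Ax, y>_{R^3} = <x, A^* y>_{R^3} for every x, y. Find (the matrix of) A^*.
A^* = A^T =
[[0, 0, 0],
 [-3, -3, 2],
 [1, -2, 2]]

For real matrices with standard dot products, the defining identity <Ax, y> = <x, A^* y> gives (Ax)^T y = x^T (A^*) y, i.e. x^T A^T y = x^T (A^*) y. Since this holds for all x, y, we must have A^* = A^T. Therefore
A^* =
[[0, 0, 0],
 [-3, -3, 2],
 [1, -2, 2]].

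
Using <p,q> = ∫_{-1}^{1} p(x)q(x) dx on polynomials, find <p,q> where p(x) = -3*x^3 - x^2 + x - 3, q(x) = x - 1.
<p,q> = 92/15

Expand the product: p(x)·q(x) = -3*x^4 + 2*x^3 + 2*x^2 - 4*x + 3.
∫_{-1}^{1} of each monomial x^k gives [2/(k+1) if k even, 0 if k odd]. Integrating term-by-term (or equivalently evaluating the antiderivative F(x) = -3*x^5/5 + x^4/2 + 2*x^3/3 - 2*x^2 + 3*x at the endpoints):
  F(1) − F(−1) = 47/30 − (-137/30) = 92/15.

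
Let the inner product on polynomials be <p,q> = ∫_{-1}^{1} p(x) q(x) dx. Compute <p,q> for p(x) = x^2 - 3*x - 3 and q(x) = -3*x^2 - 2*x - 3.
<p,q> = 124/5

Expand the product: p(x)·q(x) = -3*x^4 + 7*x^3 + 12*x^2 + 15*x + 9.
∫_{-1}^{1} of each monomial x^k gives [2/(k+1) if k even, 0 if k odd]. Integrating term-by-term (or equivalently evaluating the antiderivative F(x) = -3*x^5/5 + 7*x^4/4 + 4*x^3 + 15*x^2/2 + 9*x at the endpoints):
  F(1) − F(−1) = 433/20 − (-63/20) = 124/5.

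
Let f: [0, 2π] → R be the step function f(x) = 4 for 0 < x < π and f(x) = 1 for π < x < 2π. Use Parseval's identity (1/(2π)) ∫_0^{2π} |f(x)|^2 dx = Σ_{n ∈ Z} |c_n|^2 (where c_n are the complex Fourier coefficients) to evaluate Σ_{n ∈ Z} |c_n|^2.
Σ |c_n|^2 = 17/2

Parseval equates the L^2 energy of f (normalised by 1/(2π)) with the ℓ^2 sum of its Fourier coefficients: (1/(2π)) ∫_0^{2π} |f|^2 = Σ |c_n|^2.
Compute the left side: (1/(2π)) [∫_0^π 4^2 dx + ∫_π^{2π} 1^2 dx] = (1/(2π)) · (16π + 1π) = (16 + 1)/2 = 17/2.
So Σ_{n ∈ Z} |c_n|^2 = 17/2.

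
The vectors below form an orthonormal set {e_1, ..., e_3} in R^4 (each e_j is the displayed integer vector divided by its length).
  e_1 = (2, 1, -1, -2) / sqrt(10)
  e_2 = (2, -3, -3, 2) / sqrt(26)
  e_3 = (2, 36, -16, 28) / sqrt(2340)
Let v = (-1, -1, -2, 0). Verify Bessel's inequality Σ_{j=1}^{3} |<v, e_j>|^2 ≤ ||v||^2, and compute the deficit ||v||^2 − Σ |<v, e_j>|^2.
Σ |<v, e_j>|^2 = 2; ||v||^2 = 6; deficit = 4

Write each e_j = u_j / sqrt(<u_j, u_j>) where u_j is the displayed integer vector. Then <v, e_j> = <v, u_j> / sqrt(<u_j, u_j>), so |<v, e_j>|^2 = <v, u_j>^2 / <u_j, u_j>.
Coefficients: <v, e_1> = -1/sqrt(10), <v, e_2> = 7/sqrt(26), <v, e_3> = -6/sqrt(2340).
Square and sum: Σ |<v, e_j>|^2 = 2.
Compute ||v||^2 = v·v = 6.
Deficit = 6 − 2 = 4 ≥ 0, confirming Bessel's inequality. (The deficit equals ||v − Σ <v,e_j> e_j||^2, the squared distance from v to span{e_j}.)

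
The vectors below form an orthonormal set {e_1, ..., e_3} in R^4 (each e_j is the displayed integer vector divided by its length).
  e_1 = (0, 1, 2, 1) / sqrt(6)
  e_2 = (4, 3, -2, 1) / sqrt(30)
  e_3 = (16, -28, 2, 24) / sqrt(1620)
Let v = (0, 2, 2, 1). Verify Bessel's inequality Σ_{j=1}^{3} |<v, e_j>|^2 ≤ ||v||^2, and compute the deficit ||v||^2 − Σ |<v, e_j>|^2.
Σ |<v, e_j>|^2 = 725/81; ||v||^2 = 9; deficit = 4/81

Write each e_j = u_j / sqrt(<u_j, u_j>) where u_j is the displayed integer vector. Then <v, e_j> = <v, u_j> / sqrt(<u_j, u_j>), so |<v, e_j>|^2 = <v, u_j>^2 / <u_j, u_j>.
Coefficients: <v, e_1> = 7/sqrt(6), <v, e_2> = 3/sqrt(30), <v, e_3> = -28/sqrt(1620).
Square and sum: Σ |<v, e_j>|^2 = 725/81.
Compute ||v||^2 = v·v = 9.
Deficit = 9 − 725/81 = 4/81 ≥ 0, confirming Bessel's inequality. (The deficit equals ||v − Σ <v,e_j> e_j||^2, the squared distance from v to span{e_j}.)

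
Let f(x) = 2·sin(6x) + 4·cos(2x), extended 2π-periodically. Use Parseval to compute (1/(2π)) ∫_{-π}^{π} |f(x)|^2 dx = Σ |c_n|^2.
Σ |c_n|^2 = 10

Expand |f|^2 and use orthogonality of {sin(nx), cos(mx)} on [-π, π]:
  ∫_{-π}^{π} sin(nx)^2 dx = π, ∫ cos(mx)^2 dx = π, and cross terms integrate to 0.
So ∫_{-π}^{π} f(x)^2 dx = 2^2 · π + 4^2 · π = (4 + 16)π.
Divide by 2π: (4 + 16)/2 = 10.
By Parseval, this equals Σ |c_n|^2.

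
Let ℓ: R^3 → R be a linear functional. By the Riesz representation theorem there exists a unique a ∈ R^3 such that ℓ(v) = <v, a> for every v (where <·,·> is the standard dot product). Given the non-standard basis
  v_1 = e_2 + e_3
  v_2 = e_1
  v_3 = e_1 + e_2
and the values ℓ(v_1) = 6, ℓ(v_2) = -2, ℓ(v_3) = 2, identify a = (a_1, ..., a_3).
a = (-2, 4, 2)

Write a = (a_1, ..., a_3) in the standard basis. For each basis vector v_i, ℓ(v_i) = <v_i, a> is a linear equation in the a_j's. Collect the n equations into a matrix system V a = ℓ, where row i of V is v_i (expressed in the standard basis). Since V is invertible (lower-triangular with 1s on the diagonal, up to permutation), solve by back-substitution:
  V =
[[0, 1, 1],
 [1, 0, 0],
 [1, 1, 0]]
  V a = (6, -2, 2)
Solving gives a = (-2, 4, 2).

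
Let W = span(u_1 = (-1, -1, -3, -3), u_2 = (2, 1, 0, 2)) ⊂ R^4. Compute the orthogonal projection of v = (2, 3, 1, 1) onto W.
proj_W(v) = (20/11, 1, 6/11, 24/11)

Set up U = [u_1 | ... | u_2] ∈ R^(4×2). The projector onto W = col(U) is P = U (U^T U)^(-1) U^T.
Compute U^T U =
  [20, -9]
  [-9, 9],
and U^T v = (-11, 9).
Solve U^T U · c = U^T v for the coefficients: c = (-2/11, 9/11). The projection is proj_W(v) = U c.
Check: (v - proj_W(v)) · u_1 = 0  (should be 0).
Check: (v - proj_W(v)) · u_2 = 0  (should be 0).
Result: proj_W(v) = (20/11, 1, 6/11, 24/11).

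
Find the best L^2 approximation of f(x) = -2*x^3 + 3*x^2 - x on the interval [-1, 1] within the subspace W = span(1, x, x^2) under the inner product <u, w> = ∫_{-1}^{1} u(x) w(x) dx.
g(x) = 3*x^2 - 11*x/5

The best approximation g ∈ W is the orthogonal projection of f onto W. Writing g = a_0 + a_1 x + a_2 x^2, the coefficients solve the normal equations G · a = b where
  G_{ij} = <φ_i, φ_j> and b_i = <f, φ_i>, with φ_0 = 1, φ_1 = x, φ_2 = x^2.
G =
  [2, 0, 2/3]
  [0, 2/3, 0]
  [2/3, 0, 2/5],
b = (2, -22/15, 6/5).
Solving gives a_0 = 0, a_1 = -11/5, a_2 = 3, so
  g(x) = 3*x^2 - 11*x/5.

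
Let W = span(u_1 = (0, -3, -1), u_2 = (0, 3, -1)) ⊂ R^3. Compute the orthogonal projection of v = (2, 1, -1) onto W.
proj_W(v) = (0, 1, -1)

Set up U = [u_1 | ... | u_2] ∈ R^(3×2). The projector onto W = col(U) is P = U (U^T U)^(-1) U^T.
Compute U^T U =
  [10, -8]
  [-8, 10],
and U^T v = (-2, 4).
Solve U^T U · c = U^T v for the coefficients: c = (1/3, 2/3). The projection is proj_W(v) = U c.
Check: (v - proj_W(v)) · u_1 = 0  (should be 0).
Check: (v - proj_W(v)) · u_2 = 0  (should be 0).
Result: proj_W(v) = (0, 1, -1).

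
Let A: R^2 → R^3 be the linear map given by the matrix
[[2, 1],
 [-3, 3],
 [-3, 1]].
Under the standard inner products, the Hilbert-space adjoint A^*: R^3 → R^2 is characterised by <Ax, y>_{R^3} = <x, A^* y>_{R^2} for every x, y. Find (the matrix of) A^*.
A^* = A^T =
[[2, -3, -3],
 [1, 3, 1]]

For real matrices with standard dot products, the defining identity <Ax, y> = <x, A^* y> gives (Ax)^T y = x^T (A^*) y, i.e. x^T A^T y = x^T (A^*) y. Since this holds for all x, y, we must have A^* = A^T. Therefore
A^* =
[[2, -3, -3],
 [1, 3, 1]].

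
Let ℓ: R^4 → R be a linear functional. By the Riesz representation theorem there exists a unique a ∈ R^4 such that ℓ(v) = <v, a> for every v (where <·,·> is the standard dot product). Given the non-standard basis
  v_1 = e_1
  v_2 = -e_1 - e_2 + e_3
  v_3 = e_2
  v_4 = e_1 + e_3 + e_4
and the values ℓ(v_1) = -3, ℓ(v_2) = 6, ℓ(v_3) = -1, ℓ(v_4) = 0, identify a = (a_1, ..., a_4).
a = (-3, -1, 2, 1)

Write a = (a_1, ..., a_4) in the standard basis. For each basis vector v_i, ℓ(v_i) = <v_i, a> is a linear equation in the a_j's. Collect the n equations into a matrix system V a = ℓ, where row i of V is v_i (expressed in the standard basis). Since V is invertible (lower-triangular with 1s on the diagonal, up to permutation), solve by back-substitution:
  V =
[[1, 0, 0, 0],
 [-1, -1, 1, 0],
 [0, 1, 0, 0],
 [1, 0, 1, 1]]
  V a = (-3, 6, -1, 0)
Solving gives a = (-3, -1, 2, 1).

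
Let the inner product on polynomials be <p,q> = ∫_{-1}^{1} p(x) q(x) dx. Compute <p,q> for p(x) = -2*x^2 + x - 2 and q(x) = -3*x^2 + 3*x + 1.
<p,q> = 46/15

Expand the product: p(x)·q(x) = 6*x^4 - 9*x^3 + 7*x^2 - 5*x - 2.
∫_{-1}^{1} of each monomial x^k gives [2/(k+1) if k even, 0 if k odd]. Integrating term-by-term (or equivalently evaluating the antiderivative F(x) = 6*x^5/5 - 9*x^4/4 + 7*x^3/3 - 5*x^2/2 - 2*x at the endpoints):
  F(1) − F(−1) = -193/60 − (-377/60) = 46/15.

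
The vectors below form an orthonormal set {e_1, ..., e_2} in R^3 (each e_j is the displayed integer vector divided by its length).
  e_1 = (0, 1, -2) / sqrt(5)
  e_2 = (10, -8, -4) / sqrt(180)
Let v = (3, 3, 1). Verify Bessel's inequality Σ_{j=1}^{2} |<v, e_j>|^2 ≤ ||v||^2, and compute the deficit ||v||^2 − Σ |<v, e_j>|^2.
Σ |<v, e_j>|^2 = 2/9; ||v||^2 = 19; deficit = 169/9

Write each e_j = u_j / sqrt(<u_j, u_j>) where u_j is the displayed integer vector. Then <v, e_j> = <v, u_j> / sqrt(<u_j, u_j>), so |<v, e_j>|^2 = <v, u_j>^2 / <u_j, u_j>.
Coefficients: <v, e_1> = 1/sqrt(5), <v, e_2> = 2/sqrt(180).
Square and sum: Σ |<v, e_j>|^2 = 2/9.
Compute ||v||^2 = v·v = 19.
Deficit = 19 − 2/9 = 169/9 ≥ 0, confirming Bessel's inequality. (The deficit equals ||v − Σ <v,e_j> e_j||^2, the squared distance from v to span{e_j}.)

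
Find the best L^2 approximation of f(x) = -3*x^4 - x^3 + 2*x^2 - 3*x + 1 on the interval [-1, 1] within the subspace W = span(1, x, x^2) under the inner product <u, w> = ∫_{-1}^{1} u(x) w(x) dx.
g(x) = -4*x^2/7 - 18*x/5 + 44/35

The best approximation g ∈ W is the orthogonal projection of f onto W. Writing g = a_0 + a_1 x + a_2 x^2, the coefficients solve the normal equations G · a = b where
  G_{ij} = <φ_i, φ_j> and b_i = <f, φ_i>, with φ_0 = 1, φ_1 = x, φ_2 = x^2.
G =
  [2, 0, 2/3]
  [0, 2/3, 0]
  [2/3, 0, 2/5],
b = (32/15, -12/5, 64/105).
Solving gives a_0 = 44/35, a_1 = -18/5, a_2 = -4/7, so
  g(x) = -4*x^2/7 - 18*x/5 + 44/35.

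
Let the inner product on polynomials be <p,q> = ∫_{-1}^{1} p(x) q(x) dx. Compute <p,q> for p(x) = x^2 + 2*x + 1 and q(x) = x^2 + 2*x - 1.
<p,q> = 16/15

Expand the product: p(x)·q(x) = x^4 + 4*x^3 + 4*x^2 - 1.
∫_{-1}^{1} of each monomial x^k gives [2/(k+1) if k even, 0 if k odd]. Integrating term-by-term (or equivalently evaluating the antiderivative F(x) = x^5/5 + x^4 + 4*x^3/3 - x at the endpoints):
  F(1) − F(−1) = 23/15 − (7/15) = 16/15.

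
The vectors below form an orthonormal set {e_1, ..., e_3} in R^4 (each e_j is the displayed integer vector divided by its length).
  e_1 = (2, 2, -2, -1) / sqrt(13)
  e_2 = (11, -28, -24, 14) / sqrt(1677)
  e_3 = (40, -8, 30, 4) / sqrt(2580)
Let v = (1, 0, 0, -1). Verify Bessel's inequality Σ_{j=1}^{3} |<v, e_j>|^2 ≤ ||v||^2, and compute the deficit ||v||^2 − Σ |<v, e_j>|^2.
Σ |<v, e_j>|^2 = 6/5; ||v||^2 = 2; deficit = 4/5

Write each e_j = u_j / sqrt(<u_j, u_j>) where u_j is the displayed integer vector. Then <v, e_j> = <v, u_j> / sqrt(<u_j, u_j>), so |<v, e_j>|^2 = <v, u_j>^2 / <u_j, u_j>.
Coefficients: <v, e_1> = 3/sqrt(13), <v, e_2> = -3/sqrt(1677), <v, e_3> = 36/sqrt(2580).
Square and sum: Σ |<v, e_j>|^2 = 6/5.
Compute ||v||^2 = v·v = 2.
Deficit = 2 − 6/5 = 4/5 ≥ 0, confirming Bessel's inequality. (The deficit equals ||v − Σ <v,e_j> e_j||^2, the squared distance from v to span{e_j}.)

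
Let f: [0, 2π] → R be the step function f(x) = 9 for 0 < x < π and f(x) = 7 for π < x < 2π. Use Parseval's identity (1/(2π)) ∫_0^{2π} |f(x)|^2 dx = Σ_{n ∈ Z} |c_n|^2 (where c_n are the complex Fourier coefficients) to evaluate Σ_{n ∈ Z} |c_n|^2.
Σ |c_n|^2 = 65

Parseval equates the L^2 energy of f (normalised by 1/(2π)) with the ℓ^2 sum of its Fourier coefficients: (1/(2π)) ∫_0^{2π} |f|^2 = Σ |c_n|^2.
Compute the left side: (1/(2π)) [∫_0^π 9^2 dx + ∫_π^{2π} 7^2 dx] = (1/(2π)) · (81π + 49π) = (81 + 49)/2 = 65.
So Σ_{n ∈ Z} |c_n|^2 = 65.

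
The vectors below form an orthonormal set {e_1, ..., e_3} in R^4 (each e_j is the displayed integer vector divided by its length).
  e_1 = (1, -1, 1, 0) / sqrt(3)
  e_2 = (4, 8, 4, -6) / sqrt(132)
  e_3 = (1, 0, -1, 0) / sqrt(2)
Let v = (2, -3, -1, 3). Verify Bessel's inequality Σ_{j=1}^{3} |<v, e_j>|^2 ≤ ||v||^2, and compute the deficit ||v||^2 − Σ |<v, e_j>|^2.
Σ |<v, e_j>|^2 = 457/22; ||v||^2 = 23; deficit = 49/22

Write each e_j = u_j / sqrt(<u_j, u_j>) where u_j is the displayed integer vector. Then <v, e_j> = <v, u_j> / sqrt(<u_j, u_j>), so |<v, e_j>|^2 = <v, u_j>^2 / <u_j, u_j>.
Coefficients: <v, e_1> = 4/sqrt(3), <v, e_2> = -38/sqrt(132), <v, e_3> = 3/sqrt(2).
Square and sum: Σ |<v, e_j>|^2 = 457/22.
Compute ||v||^2 = v·v = 23.
Deficit = 23 − 457/22 = 49/22 ≥ 0, confirming Bessel's inequality. (The deficit equals ||v − Σ <v,e_j> e_j||^2, the squared distance from v to span{e_j}.)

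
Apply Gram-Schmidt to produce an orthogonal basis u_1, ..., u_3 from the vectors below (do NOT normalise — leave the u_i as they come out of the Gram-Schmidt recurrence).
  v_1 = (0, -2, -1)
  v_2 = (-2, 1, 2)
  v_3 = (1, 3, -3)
Orthogonal basis:
  u_1 = (0, -2, -1)
  u_2 = (-2, -3/5, 6/5)
  u_3 = (-45/29, 30/29, -60/29)

Apply the Gram-Schmidt recurrence
  u_1 = v_1
  u_i = v_i − Σ_{j<i} ((v_i · u_j) / (u_j · u_j)) · u_j.

Step by step this gives:
  u_1 = (0, -2, -1)
  u_2 = (-2, -3/5, 6/5)
  u_3 = (-45/29, 30/29, -60/29)

Orthogonality check:
  u_2 · u_1 = 0 (should be 0)
  u_3 · u_1 = 0 (should be 0)
  u_3 · u_2 = 0 (should be 0)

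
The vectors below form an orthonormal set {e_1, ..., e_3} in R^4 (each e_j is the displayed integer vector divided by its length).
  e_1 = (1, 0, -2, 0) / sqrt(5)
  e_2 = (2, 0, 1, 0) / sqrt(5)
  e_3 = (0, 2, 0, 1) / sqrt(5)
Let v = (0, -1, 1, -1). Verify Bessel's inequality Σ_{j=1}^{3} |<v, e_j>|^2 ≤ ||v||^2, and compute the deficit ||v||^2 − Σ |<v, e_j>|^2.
Σ |<v, e_j>|^2 = 14/5; ||v||^2 = 3; deficit = 1/5

Write each e_j = u_j / sqrt(<u_j, u_j>) where u_j is the displayed integer vector. Then <v, e_j> = <v, u_j> / sqrt(<u_j, u_j>), so |<v, e_j>|^2 = <v, u_j>^2 / <u_j, u_j>.
Coefficients: <v, e_1> = -2/sqrt(5), <v, e_2> = 1/sqrt(5), <v, e_3> = -3/sqrt(5).
Square and sum: Σ |<v, e_j>|^2 = 14/5.
Compute ||v||^2 = v·v = 3.
Deficit = 3 − 14/5 = 1/5 ≥ 0, confirming Bessel's inequality. (The deficit equals ||v − Σ <v,e_j> e_j||^2, the squared distance from v to span{e_j}.)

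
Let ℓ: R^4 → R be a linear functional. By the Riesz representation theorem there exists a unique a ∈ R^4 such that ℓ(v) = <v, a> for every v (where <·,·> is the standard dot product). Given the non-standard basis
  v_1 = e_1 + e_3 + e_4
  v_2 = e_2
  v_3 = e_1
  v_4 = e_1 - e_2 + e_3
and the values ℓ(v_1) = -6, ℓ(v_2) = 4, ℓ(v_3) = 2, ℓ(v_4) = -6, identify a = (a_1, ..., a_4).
a = (2, 4, -4, -4)

Write a = (a_1, ..., a_4) in the standard basis. For each basis vector v_i, ℓ(v_i) = <v_i, a> is a linear equation in the a_j's. Collect the n equations into a matrix system V a = ℓ, where row i of V is v_i (expressed in the standard basis). Since V is invertible (lower-triangular with 1s on the diagonal, up to permutation), solve by back-substitution:
  V =
[[1, 0, 1, 1],
 [0, 1, 0, 0],
 [1, 0, 0, 0],
 [1, -1, 1, 0]]
  V a = (-6, 4, 2, -6)
Solving gives a = (2, 4, -4, -4).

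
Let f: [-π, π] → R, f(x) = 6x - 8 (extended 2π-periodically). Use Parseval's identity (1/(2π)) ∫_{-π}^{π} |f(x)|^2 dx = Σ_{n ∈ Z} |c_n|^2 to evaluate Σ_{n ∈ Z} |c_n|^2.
Σ |c_n|^2 = 12π^2 + 64

Expand and integrate term by term over [-π, π]:
  ∫ (6x)^2 dx = 36·(2π^3/3); ∫ 2·6·(-8)·x dx = 0 (odd integrand); ∫ (-8)^2 dx = 64·2π.
So (1/(2π)) ∫_{-π}^{π} (6x - 8)^2 dx = 36π^2/3 + 64 = 12π^2 + 64.
Parseval ⇒ Σ |c_n|^2 = 12π^2 + 64.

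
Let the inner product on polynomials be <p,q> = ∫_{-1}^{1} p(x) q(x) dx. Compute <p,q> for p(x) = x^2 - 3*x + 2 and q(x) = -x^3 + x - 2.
<p,q> = -152/15

Expand the product: p(x)·q(x) = -x^5 + 3*x^4 - x^3 - 5*x^2 + 8*x - 4.
∫_{-1}^{1} of each monomial x^k gives [2/(k+1) if k even, 0 if k odd]. Integrating term-by-term (or equivalently evaluating the antiderivative F(x) = -x^6/6 + 3*x^5/5 - x^4/4 - 5*x^3/3 + 4*x^2 - 4*x at the endpoints):
  F(1) − F(−1) = -89/60 − (173/20) = -152/15.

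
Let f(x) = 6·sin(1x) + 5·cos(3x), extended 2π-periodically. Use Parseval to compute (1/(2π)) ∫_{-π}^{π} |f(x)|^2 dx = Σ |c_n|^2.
Σ |c_n|^2 = 61/2

Expand |f|^2 and use orthogonality of {sin(nx), cos(mx)} on [-π, π]:
  ∫_{-π}^{π} sin(nx)^2 dx = π, ∫ cos(mx)^2 dx = π, and cross terms integrate to 0.
So ∫_{-π}^{π} f(x)^2 dx = 6^2 · π + 5^2 · π = (36 + 25)π.
Divide by 2π: (36 + 25)/2 = 61/2.
By Parseval, this equals Σ |c_n|^2.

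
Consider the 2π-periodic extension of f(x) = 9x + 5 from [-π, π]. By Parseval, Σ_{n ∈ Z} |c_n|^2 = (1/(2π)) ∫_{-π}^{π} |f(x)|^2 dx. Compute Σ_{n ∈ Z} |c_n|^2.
Σ |c_n|^2 = 27π^2 + 25

Expand and integrate term by term over [-π, π]:
  ∫ (9x)^2 dx = 81·(2π^3/3); ∫ 2·9·(5)·x dx = 0 (odd integrand); ∫ 5^2 dx = 25·2π.
So (1/(2π)) ∫_{-π}^{π} (9x + 5)^2 dx = 81π^2/3 + 25 = 27π^2 + 25.
Parseval ⇒ Σ |c_n|^2 = 27π^2 + 25.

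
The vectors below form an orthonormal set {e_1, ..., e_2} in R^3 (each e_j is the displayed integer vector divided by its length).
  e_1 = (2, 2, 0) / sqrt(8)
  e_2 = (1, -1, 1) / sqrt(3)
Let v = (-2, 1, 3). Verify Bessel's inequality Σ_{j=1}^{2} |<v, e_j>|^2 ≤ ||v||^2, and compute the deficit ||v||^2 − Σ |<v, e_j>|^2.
Σ |<v, e_j>|^2 = 1/2; ||v||^2 = 14; deficit = 27/2

Write each e_j = u_j / sqrt(<u_j, u_j>) where u_j is the displayed integer vector. Then <v, e_j> = <v, u_j> / sqrt(<u_j, u_j>), so |<v, e_j>|^2 = <v, u_j>^2 / <u_j, u_j>.
Coefficients: <v, e_1> = -2/sqrt(8), <v, e_2> = 0/sqrt(3).
Square and sum: Σ |<v, e_j>|^2 = 1/2.
Compute ||v||^2 = v·v = 14.
Deficit = 14 − 1/2 = 27/2 ≥ 0, confirming Bessel's inequality. (The deficit equals ||v − Σ <v,e_j> e_j||^2, the squared distance from v to span{e_j}.)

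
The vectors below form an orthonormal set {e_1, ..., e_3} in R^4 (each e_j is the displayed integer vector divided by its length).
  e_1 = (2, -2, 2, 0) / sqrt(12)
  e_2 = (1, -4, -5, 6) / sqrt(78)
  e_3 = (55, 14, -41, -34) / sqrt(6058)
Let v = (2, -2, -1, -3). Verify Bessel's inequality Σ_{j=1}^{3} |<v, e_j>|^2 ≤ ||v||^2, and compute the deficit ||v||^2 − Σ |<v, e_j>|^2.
Σ |<v, e_j>|^2 = 2673/233; ||v||^2 = 18; deficit = 1521/233

Write each e_j = u_j / sqrt(<u_j, u_j>) where u_j is the displayed integer vector. Then <v, e_j> = <v, u_j> / sqrt(<u_j, u_j>), so |<v, e_j>|^2 = <v, u_j>^2 / <u_j, u_j>.
Coefficients: <v, e_1> = 6/sqrt(12), <v, e_2> = -3/sqrt(78), <v, e_3> = 225/sqrt(6058).
Square and sum: Σ |<v, e_j>|^2 = 2673/233.
Compute ||v||^2 = v·v = 18.
Deficit = 18 − 2673/233 = 1521/233 ≥ 0, confirming Bessel's inequality. (The deficit equals ||v − Σ <v,e_j> e_j||^2, the squared distance from v to span{e_j}.)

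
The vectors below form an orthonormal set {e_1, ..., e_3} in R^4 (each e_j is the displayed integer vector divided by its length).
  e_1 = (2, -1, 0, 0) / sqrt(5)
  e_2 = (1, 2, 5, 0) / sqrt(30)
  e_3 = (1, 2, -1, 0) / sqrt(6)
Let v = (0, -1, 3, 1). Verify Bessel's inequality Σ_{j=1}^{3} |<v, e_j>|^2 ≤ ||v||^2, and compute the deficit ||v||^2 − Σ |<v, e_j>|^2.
Σ |<v, e_j>|^2 = 10; ||v||^2 = 11; deficit = 1

Write each e_j = u_j / sqrt(<u_j, u_j>) where u_j is the displayed integer vector. Then <v, e_j> = <v, u_j> / sqrt(<u_j, u_j>), so |<v, e_j>|^2 = <v, u_j>^2 / <u_j, u_j>.
Coefficients: <v, e_1> = 1/sqrt(5), <v, e_2> = 13/sqrt(30), <v, e_3> = -5/sqrt(6).
Square and sum: Σ |<v, e_j>|^2 = 10.
Compute ||v||^2 = v·v = 11.
Deficit = 11 − 10 = 1 ≥ 0, confirming Bessel's inequality. (The deficit equals ||v − Σ <v,e_j> e_j||^2, the squared distance from v to span{e_j}.)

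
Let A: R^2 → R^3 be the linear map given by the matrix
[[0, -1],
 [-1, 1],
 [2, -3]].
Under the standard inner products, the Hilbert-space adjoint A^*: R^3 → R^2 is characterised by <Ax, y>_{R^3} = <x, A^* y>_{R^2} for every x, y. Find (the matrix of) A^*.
A^* = A^T =
[[0, -1, 2],
 [-1, 1, -3]]

For real matrices with standard dot products, the defining identity <Ax, y> = <x, A^* y> gives (Ax)^T y = x^T (A^*) y, i.e. x^T A^T y = x^T (A^*) y. Since this holds for all x, y, we must have A^* = A^T. Therefore
A^* =
[[0, -1, 2],
 [-1, 1, -3]].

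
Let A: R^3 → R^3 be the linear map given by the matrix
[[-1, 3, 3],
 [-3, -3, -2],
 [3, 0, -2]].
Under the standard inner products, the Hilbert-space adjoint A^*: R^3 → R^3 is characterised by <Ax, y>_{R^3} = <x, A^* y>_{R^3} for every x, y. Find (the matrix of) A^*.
A^* = A^T =
[[-1, -3, 3],
 [3, -3, 0],
 [3, -2, -2]]

For real matrices with standard dot products, the defining identity <Ax, y> = <x, A^* y> gives (Ax)^T y = x^T (A^*) y, i.e. x^T A^T y = x^T (A^*) y. Since this holds for all x, y, we must have A^* = A^T. Therefore
A^* =
[[-1, -3, 3],
 [3, -3, 0],
 [3, -2, -2]].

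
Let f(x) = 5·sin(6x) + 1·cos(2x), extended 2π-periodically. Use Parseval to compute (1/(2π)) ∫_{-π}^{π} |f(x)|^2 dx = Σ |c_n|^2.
Σ |c_n|^2 = 13

Expand |f|^2 and use orthogonality of {sin(nx), cos(mx)} on [-π, π]:
  ∫_{-π}^{π} sin(nx)^2 dx = π, ∫ cos(mx)^2 dx = π, and cross terms integrate to 0.
So ∫_{-π}^{π} f(x)^2 dx = 5^2 · π + 1^2 · π = (25 + 1)π.
Divide by 2π: (25 + 1)/2 = 13.
By Parseval, this equals Σ |c_n|^2.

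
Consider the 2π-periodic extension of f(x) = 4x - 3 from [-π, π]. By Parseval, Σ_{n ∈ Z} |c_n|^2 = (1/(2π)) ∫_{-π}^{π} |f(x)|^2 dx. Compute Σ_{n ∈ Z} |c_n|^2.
Σ |c_n|^2 = 16π^2/3 + 9

Expand and integrate term by term over [-π, π]:
  ∫ (4x)^2 dx = 16·(2π^3/3); ∫ 2·4·(-3)·x dx = 0 (odd integrand); ∫ (-3)^2 dx = 9·2π.
So (1/(2π)) ∫_{-π}^{π} (4x - 3)^2 dx = 16π^2/3 + 9 = 16π^2/3 + 9.
Parseval ⇒ Σ |c_n|^2 = 16π^2/3 + 9.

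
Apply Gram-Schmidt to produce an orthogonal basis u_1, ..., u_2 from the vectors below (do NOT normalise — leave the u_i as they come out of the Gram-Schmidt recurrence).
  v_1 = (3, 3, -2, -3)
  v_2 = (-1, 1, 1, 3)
Orthogonal basis:
  u_1 = (3, 3, -2, -3)
  u_2 = (2/31, 64/31, 9/31, 60/31)

Apply the Gram-Schmidt recurrence
  u_1 = v_1
  u_i = v_i − Σ_{j<i} ((v_i · u_j) / (u_j · u_j)) · u_j.

Step by step this gives:
  u_1 = (3, 3, -2, -3)
  u_2 = (2/31, 64/31, 9/31, 60/31)

Orthogonality check:
  u_2 · u_1 = 0 (should be 0)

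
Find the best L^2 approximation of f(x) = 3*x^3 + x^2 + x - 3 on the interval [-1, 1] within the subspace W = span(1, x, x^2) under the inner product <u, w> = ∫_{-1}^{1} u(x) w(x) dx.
g(x) = x^2 + 14*x/5 - 3

The best approximation g ∈ W is the orthogonal projection of f onto W. Writing g = a_0 + a_1 x + a_2 x^2, the coefficients solve the normal equations G · a = b where
  G_{ij} = <φ_i, φ_j> and b_i = <f, φ_i>, with φ_0 = 1, φ_1 = x, φ_2 = x^2.
G =
  [2, 0, 2/3]
  [0, 2/3, 0]
  [2/3, 0, 2/5],
b = (-16/3, 28/15, -8/5).
Solving gives a_0 = -3, a_1 = 14/5, a_2 = 1, so
  g(x) = x^2 + 14*x/5 - 3.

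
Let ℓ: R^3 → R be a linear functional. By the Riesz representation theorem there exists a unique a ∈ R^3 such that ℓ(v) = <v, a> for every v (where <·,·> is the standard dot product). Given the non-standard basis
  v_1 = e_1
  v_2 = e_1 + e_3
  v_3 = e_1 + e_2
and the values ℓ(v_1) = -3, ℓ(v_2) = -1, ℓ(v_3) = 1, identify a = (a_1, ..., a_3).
a = (-3, 4, 2)

Write a = (a_1, ..., a_3) in the standard basis. For each basis vector v_i, ℓ(v_i) = <v_i, a> is a linear equation in the a_j's. Collect the n equations into a matrix system V a = ℓ, where row i of V is v_i (expressed in the standard basis). Since V is invertible (lower-triangular with 1s on the diagonal, up to permutation), solve by back-substitution:
  V =
[[1, 0, 0],
 [1, 0, 1],
 [1, 1, 0]]
  V a = (-3, -1, 1)
Solving gives a = (-3, 4, 2).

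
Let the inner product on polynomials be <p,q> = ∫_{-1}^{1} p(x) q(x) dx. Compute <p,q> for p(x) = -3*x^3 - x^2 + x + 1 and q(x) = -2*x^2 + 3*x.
<p,q> = -32/15

Expand the product: p(x)·q(x) = 6*x^5 - 7*x^4 - 5*x^3 + x^2 + 3*x.
∫_{-1}^{1} of each monomial x^k gives [2/(k+1) if k even, 0 if k odd]. Integrating term-by-term (or equivalently evaluating the antiderivative F(x) = x^6 - 7*x^5/5 - 5*x^4/4 + x^3/3 + 3*x^2/2 at the endpoints):
  F(1) − F(−1) = 11/60 − (139/60) = -32/15.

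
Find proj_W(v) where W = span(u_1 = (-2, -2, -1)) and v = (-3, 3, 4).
proj_W(v) = (8/9, 8/9, 4/9)

Set up U = [u_1 | ... | u_1] ∈ R^(3×1). The projector onto W = col(U) is P = U (U^T U)^(-1) U^T.
Compute U^T U =
  [9],
and U^T v = (-4).
Solve U^T U · c = U^T v for the coefficients: c = (-4/9). The projection is proj_W(v) = U c.
Check: (v - proj_W(v)) · u_1 = 0  (should be 0).
Result: proj_W(v) = (8/9, 8/9, 4/9).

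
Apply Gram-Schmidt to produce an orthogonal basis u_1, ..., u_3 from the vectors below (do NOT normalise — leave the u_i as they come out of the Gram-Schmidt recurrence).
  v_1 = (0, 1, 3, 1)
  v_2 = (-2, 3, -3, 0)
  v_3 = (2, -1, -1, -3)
Orthogonal basis:
  u_1 = (0, 1, 3, 1)
  u_2 = (-2, 39/11, -15/11, 6/11)
  u_3 = (120/103, 115/103, 35/103, -220/103)

Apply the Gram-Schmidt recurrence
  u_1 = v_1
  u_i = v_i − Σ_{j<i} ((v_i · u_j) / (u_j · u_j)) · u_j.

Step by step this gives:
  u_1 = (0, 1, 3, 1)
  u_2 = (-2, 39/11, -15/11, 6/11)
  u_3 = (120/103, 115/103, 35/103, -220/103)

Orthogonality check:
  u_2 · u_1 = 0 (should be 0)
  u_3 · u_1 = 0 (should be 0)
  u_3 · u_2 = 0 (should be 0)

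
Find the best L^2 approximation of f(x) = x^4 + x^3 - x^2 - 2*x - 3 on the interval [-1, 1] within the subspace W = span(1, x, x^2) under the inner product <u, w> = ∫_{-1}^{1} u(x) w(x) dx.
g(x) = -x^2/7 - 7*x/5 - 108/35

The best approximation g ∈ W is the orthogonal projection of f onto W. Writing g = a_0 + a_1 x + a_2 x^2, the coefficients solve the normal equations G · a = b where
  G_{ij} = <φ_i, φ_j> and b_i = <f, φ_i>, with φ_0 = 1, φ_1 = x, φ_2 = x^2.
G =
  [2, 0, 2/3]
  [0, 2/3, 0]
  [2/3, 0, 2/5],
b = (-94/15, -14/15, -74/35).
Solving gives a_0 = -108/35, a_1 = -7/5, a_2 = -1/7, so
  g(x) = -x^2/7 - 7*x/5 - 108/35.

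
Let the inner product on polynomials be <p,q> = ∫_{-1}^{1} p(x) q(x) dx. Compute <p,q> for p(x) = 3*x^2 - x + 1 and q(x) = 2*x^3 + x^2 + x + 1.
<p,q> = 22/5

Expand the product: p(x)·q(x) = 6*x^5 + x^4 + 4*x^3 + 3*x^2 + 1.
∫_{-1}^{1} of each monomial x^k gives [2/(k+1) if k even, 0 if k odd]. Integrating term-by-term (or equivalently evaluating the antiderivative F(x) = x^6 + x^5/5 + x^4 + x^3 + x at the endpoints):
  F(1) − F(−1) = 21/5 − (-1/5) = 22/5.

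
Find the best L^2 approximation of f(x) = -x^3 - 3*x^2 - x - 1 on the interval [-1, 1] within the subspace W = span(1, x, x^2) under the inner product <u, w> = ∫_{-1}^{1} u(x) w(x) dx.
g(x) = -3*x^2 - 8*x/5 - 1

The best approximation g ∈ W is the orthogonal projection of f onto W. Writing g = a_0 + a_1 x + a_2 x^2, the coefficients solve the normal equations G · a = b where
  G_{ij} = <φ_i, φ_j> and b_i = <f, φ_i>, with φ_0 = 1, φ_1 = x, φ_2 = x^2.
G =
  [2, 0, 2/3]
  [0, 2/3, 0]
  [2/3, 0, 2/5],
b = (-4, -16/15, -28/15).
Solving gives a_0 = -1, a_1 = -8/5, a_2 = -3, so
  g(x) = -3*x^2 - 8*x/5 - 1.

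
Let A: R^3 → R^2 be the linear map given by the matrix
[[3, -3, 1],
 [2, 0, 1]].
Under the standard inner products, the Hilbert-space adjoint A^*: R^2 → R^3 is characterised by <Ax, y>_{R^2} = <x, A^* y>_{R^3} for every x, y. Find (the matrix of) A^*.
A^* = A^T =
[[3, 2],
 [-3, 0],
 [1, 1]]

For real matrices with standard dot products, the defining identity <Ax, y> = <x, A^* y> gives (Ax)^T y = x^T (A^*) y, i.e. x^T A^T y = x^T (A^*) y. Since this holds for all x, y, we must have A^* = A^T. Therefore
A^* =
[[3, 2],
 [-3, 0],
 [1, 1]].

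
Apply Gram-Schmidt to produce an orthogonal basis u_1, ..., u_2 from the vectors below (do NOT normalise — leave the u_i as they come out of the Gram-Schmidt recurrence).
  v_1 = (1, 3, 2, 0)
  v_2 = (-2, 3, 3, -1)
Orthogonal basis:
  u_1 = (1, 3, 2, 0)
  u_2 = (-41/14, 3/14, 8/7, -1)

Apply the Gram-Schmidt recurrence
  u_1 = v_1
  u_i = v_i − Σ_{j<i} ((v_i · u_j) / (u_j · u_j)) · u_j.

Step by step this gives:
  u_1 = (1, 3, 2, 0)
  u_2 = (-41/14, 3/14, 8/7, -1)

Orthogonality check:
  u_2 · u_1 = 0 (should be 0)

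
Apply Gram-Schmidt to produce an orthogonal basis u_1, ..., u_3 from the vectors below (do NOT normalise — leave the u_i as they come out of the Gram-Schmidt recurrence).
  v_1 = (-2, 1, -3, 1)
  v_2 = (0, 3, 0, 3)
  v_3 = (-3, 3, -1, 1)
Orthogonal basis:
  u_1 = (-2, 1, -3, 1)
  u_2 = (4/5, 13/5, 6/5, 13/5)
  u_3 = (-21/13, 1, 14/13, -1)

Apply the Gram-Schmidt recurrence
  u_1 = v_1
  u_i = v_i − Σ_{j<i} ((v_i · u_j) / (u_j · u_j)) · u_j.

Step by step this gives:
  u_1 = (-2, 1, -3, 1)
  u_2 = (4/5, 13/5, 6/5, 13/5)
  u_3 = (-21/13, 1, 14/13, -1)

Orthogonality check:
  u_2 · u_1 = 0 (should be 0)
  u_3 · u_1 = 0 (should be 0)
  u_3 · u_2 = 0 (should be 0)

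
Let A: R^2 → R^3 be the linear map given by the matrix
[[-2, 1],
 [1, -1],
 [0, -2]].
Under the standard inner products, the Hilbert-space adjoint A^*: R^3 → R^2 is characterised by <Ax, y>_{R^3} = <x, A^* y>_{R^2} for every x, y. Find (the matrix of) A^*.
A^* = A^T =
[[-2, 1, 0],
 [1, -1, -2]]

For real matrices with standard dot products, the defining identity <Ax, y> = <x, A^* y> gives (Ax)^T y = x^T (A^*) y, i.e. x^T A^T y = x^T (A^*) y. Since this holds for all x, y, we must have A^* = A^T. Therefore
A^* =
[[-2, 1, 0],
 [1, -1, -2]].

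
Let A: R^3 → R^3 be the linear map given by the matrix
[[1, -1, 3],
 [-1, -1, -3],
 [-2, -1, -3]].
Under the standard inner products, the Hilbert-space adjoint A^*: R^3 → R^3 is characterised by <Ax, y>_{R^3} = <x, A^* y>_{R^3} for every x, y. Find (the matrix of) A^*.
A^* = A^T =
[[1, -1, -2],
 [-1, -1, -1],
 [3, -3, -3]]

For real matrices with standard dot products, the defining identity <Ax, y> = <x, A^* y> gives (Ax)^T y = x^T (A^*) y, i.e. x^T A^T y = x^T (A^*) y. Since this holds for all x, y, we must have A^* = A^T. Therefore
A^* =
[[1, -1, -2],
 [-1, -1, -1],
 [3, -3, -3]].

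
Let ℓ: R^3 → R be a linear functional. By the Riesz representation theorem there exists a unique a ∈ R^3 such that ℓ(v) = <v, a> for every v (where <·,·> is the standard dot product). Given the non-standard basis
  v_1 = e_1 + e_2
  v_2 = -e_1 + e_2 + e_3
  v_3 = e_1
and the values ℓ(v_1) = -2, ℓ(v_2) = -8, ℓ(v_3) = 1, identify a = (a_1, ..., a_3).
a = (1, -3, -4)

Write a = (a_1, ..., a_3) in the standard basis. For each basis vector v_i, ℓ(v_i) = <v_i, a> is a linear equation in the a_j's. Collect the n equations into a matrix system V a = ℓ, where row i of V is v_i (expressed in the standard basis). Since V is invertible (lower-triangular with 1s on the diagonal, up to permutation), solve by back-substitution:
  V =
[[1, 1, 0],
 [-1, 1, 1],
 [1, 0, 0]]
  V a = (-2, -8, 1)
Solving gives a = (1, -3, -4).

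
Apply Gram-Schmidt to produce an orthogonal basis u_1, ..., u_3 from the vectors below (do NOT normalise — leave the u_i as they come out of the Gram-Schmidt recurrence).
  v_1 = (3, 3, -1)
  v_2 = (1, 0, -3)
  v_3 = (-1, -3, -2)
Orthogonal basis:
  u_1 = (3, 3, -1)
  u_2 = (1/19, -18/19, -51/19)
  u_3 = (81/154, -36/77, 27/154)

Apply the Gram-Schmidt recurrence
  u_1 = v_1
  u_i = v_i − Σ_{j<i} ((v_i · u_j) / (u_j · u_j)) · u_j.

Step by step this gives:
  u_1 = (3, 3, -1)
  u_2 = (1/19, -18/19, -51/19)
  u_3 = (81/154, -36/77, 27/154)

Orthogonality check:
  u_2 · u_1 = 0 (should be 0)
  u_3 · u_1 = 0 (should be 0)
  u_3 · u_2 = 0 (should be 0)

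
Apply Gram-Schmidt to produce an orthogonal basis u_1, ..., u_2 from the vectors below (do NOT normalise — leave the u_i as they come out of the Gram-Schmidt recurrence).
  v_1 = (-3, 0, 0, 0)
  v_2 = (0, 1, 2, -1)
Orthogonal basis:
  u_1 = (-3, 0, 0, 0)
  u_2 = (0, 1, 2, -1)

Apply the Gram-Schmidt recurrence
  u_1 = v_1
  u_i = v_i − Σ_{j<i} ((v_i · u_j) / (u_j · u_j)) · u_j.

Step by step this gives:
  u_1 = (-3, 0, 0, 0)
  u_2 = (0, 1, 2, -1)

Orthogonality check:
  u_2 · u_1 = 0 (should be 0)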